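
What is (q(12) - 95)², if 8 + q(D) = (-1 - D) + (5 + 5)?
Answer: 11236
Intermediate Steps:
q(D) = 1 - D (q(D) = -8 + ((-1 - D) + (5 + 5)) = -8 + ((-1 - D) + 10) = -8 + (9 - D) = 1 - D)
(q(12) - 95)² = ((1 - 1*12) - 95)² = ((1 - 12) - 95)² = (-11 - 95)² = (-106)² = 11236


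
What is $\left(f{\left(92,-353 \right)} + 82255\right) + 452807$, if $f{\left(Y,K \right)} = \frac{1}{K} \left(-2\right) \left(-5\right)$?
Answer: $\frac{188876876}{353} \approx 5.3506 \cdot 10^{5}$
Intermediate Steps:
$f{\left(Y,K \right)} = \frac{10}{K}$ ($f{\left(Y,K \right)} = - \frac{2}{K} \left(-5\right) = \frac{10}{K}$)
$\left(f{\left(92,-353 \right)} + 82255\right) + 452807 = \left(\frac{10}{-353} + 82255\right) + 452807 = \left(10 \left(- \frac{1}{353}\right) + 82255\right) + 452807 = \left(- \frac{10}{353} + 82255\right) + 452807 = \frac{29036005}{353} + 452807 = \frac{188876876}{353}$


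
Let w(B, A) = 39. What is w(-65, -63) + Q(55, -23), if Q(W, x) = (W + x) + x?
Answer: 48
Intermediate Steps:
Q(W, x) = W + 2*x
w(-65, -63) + Q(55, -23) = 39 + (55 + 2*(-23)) = 39 + (55 - 46) = 39 + 9 = 48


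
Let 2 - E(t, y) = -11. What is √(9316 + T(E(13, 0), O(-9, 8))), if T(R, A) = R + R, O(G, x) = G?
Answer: 3*√1038 ≈ 96.654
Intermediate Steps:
E(t, y) = 13 (E(t, y) = 2 - 1*(-11) = 2 + 11 = 13)
T(R, A) = 2*R
√(9316 + T(E(13, 0), O(-9, 8))) = √(9316 + 2*13) = √(9316 + 26) = √9342 = 3*√1038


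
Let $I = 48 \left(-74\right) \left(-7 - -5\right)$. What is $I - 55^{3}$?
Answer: $-159271$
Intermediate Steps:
$I = 7104$ ($I = - 3552 \left(-7 + 5\right) = \left(-3552\right) \left(-2\right) = 7104$)
$I - 55^{3} = 7104 - 55^{3} = 7104 - 166375 = -159271$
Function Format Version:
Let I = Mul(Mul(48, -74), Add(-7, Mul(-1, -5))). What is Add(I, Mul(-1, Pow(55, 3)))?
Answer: -159271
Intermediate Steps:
I = 7104 (I = Mul(-3552, Add(-7, 5)) = Mul(-3552, -2) = 7104)
Add(I, Mul(-1, Pow(55, 3))) = Add(7104, Mul(-1, Pow(55, 3))) = Add(7104, Mul(-1, 166375)) = Add(7104, -166375) = -159271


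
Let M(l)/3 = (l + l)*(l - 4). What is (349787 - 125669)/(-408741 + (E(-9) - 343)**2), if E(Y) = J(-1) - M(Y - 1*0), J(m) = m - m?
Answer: 112059/341642 ≈ 0.32800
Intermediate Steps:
J(m) = 0
M(l) = 6*l*(-4 + l) (M(l) = 3*((l + l)*(l - 4)) = 3*((2*l)*(-4 + l)) = 3*(2*l*(-4 + l)) = 6*l*(-4 + l))
E(Y) = -6*Y*(-4 + Y) (E(Y) = 0 - 6*(Y - 1*0)*(-4 + (Y - 1*0)) = 0 - 6*(Y + 0)*(-4 + (Y + 0)) = 0 - 6*Y*(-4 + Y) = -6*Y*(-4 + Y))
(349787 - 125669)/(-408741 + (E(-9) - 343)**2) = (349787 - 125669)/(-408741 + (6*(-9)*(4 - 1*(-9)) - 343)**2) = 224118/(-408741 + (6*(-9)*(4 + 9) - 343)**2) = 224118/(-408741 + (6*(-9)*13 - 343)**2) = 224118/(-408741 + (-702 - 343)**2) = 224118/(-408741 + (-1045)**2) = 224118/(-408741 + 1092025) = 224118/683284 = 224118*(1/683284) = 112059/341642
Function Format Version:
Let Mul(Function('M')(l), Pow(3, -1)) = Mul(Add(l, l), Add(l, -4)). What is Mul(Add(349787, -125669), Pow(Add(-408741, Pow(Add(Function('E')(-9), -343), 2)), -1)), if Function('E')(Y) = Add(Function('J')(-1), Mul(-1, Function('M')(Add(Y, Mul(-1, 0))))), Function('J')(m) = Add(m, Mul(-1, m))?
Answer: Rational(112059, 341642) ≈ 0.32800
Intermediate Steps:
Function('J')(m) = 0
Function('M')(l) = Mul(6, l, Add(-4, l)) (Function('M')(l) = Mul(3, Mul(Add(l, l), Add(l, -4))) = Mul(3, Mul(Mul(2, l), Add(-4, l))) = Mul(3, Mul(2, l, Add(-4, l))) = Mul(6, l, Add(-4, l)))
Function('E')(Y) = Mul(-6, Y, Add(-4, Y)) (Function('E')(Y) = Add(0, Mul(-1, Mul(6, Add(Y, Mul(-1, 0)), Add(-4, Add(Y, Mul(-1, 0)))))) = Add(0, Mul(-1, Mul(6, Add(Y, 0), Add(-4, Add(Y, 0))))) = Add(0, Mul(-1, Mul(6, Y, Add(-4, Y)))) = Add(0, Mul(-6, Y, Add(-4, Y))) = Mul(-6, Y, Add(-4, Y)))
Mul(Add(349787, -125669), Pow(Add(-408741, Pow(Add(Function('E')(-9), -343), 2)), -1)) = Mul(Add(349787, -125669), Pow(Add(-408741, Pow(Add(Mul(6, -9, Add(4, Mul(-1, -9))), -343), 2)), -1)) = Mul(224118, Pow(Add(-408741, Pow(Add(Mul(6, -9, Add(4, 9)), -343), 2)), -1)) = Mul(224118, Pow(Add(-408741, Pow(Add(Mul(6, -9, 13), -343), 2)), -1)) = Mul(224118, Pow(Add(-408741, Pow(Add(-702, -343), 2)), -1)) = Mul(224118, Pow(Add(-408741, Pow(-1045, 2)), -1)) = Mul(224118, Pow(Add(-408741, 1092025), -1)) = Mul(224118, Pow(683284, -1)) = Mul(224118, Rational(1, 683284)) = Rational(112059, 341642)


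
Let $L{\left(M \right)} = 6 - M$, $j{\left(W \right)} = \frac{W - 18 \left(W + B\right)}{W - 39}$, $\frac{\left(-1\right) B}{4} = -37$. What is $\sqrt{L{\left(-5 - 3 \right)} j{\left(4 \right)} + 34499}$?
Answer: $\frac{\sqrt{889795}}{5} \approx 188.66$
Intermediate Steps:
$B = 148$ ($B = \left(-4\right) \left(-37\right) = 148$)
$j{\left(W \right)} = \frac{-2664 - 17 W}{-39 + W}$ ($j{\left(W \right)} = \frac{W - 18 \left(W + 148\right)}{W - 39} = \frac{W - 18 \left(148 + W\right)}{-39 + W} = \frac{W - \left(2664 + 18 W\right)}{-39 + W} = \frac{-2664 - 17 W}{-39 + W}$)
$\sqrt{L{\left(-5 - 3 \right)} j{\left(4 \right)} + 34499} = \sqrt{\left(6 - \left(-5 - 3\right)\right) \frac{-2664 - 68}{-39 + 4} + 34499} = \sqrt{\left(6 - \left(-5 - 3\right)\right) \frac{-2664 - 68}{-35} + 34499} = \sqrt{\left(6 - -8\right) \left(\left(- \frac{1}{35}\right) \left(-2732\right)\right) + 34499} = \sqrt{\left(6 + 8\right) \frac{2732}{35} + 34499} = \sqrt{14 \cdot \frac{2732}{35} + 34499} = \sqrt{\frac{5464}{5} + 34499} = \sqrt{\frac{177959}{5}} = \frac{\sqrt{889795}}{5}$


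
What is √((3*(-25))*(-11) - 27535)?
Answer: I*√26710 ≈ 163.43*I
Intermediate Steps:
√((3*(-25))*(-11) - 27535) = √(-75*(-11) - 27535) = √(825 - 27535) = √(-26710) = I*√26710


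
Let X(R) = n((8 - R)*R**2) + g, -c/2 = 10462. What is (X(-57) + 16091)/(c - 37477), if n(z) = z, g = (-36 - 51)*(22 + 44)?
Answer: -221534/58401 ≈ -3.7933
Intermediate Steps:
c = -20924 (c = -2*10462 = -20924)
g = -5742 (g = -87*66 = -5742)
X(R) = -5742 + R**2*(8 - R) (X(R) = (8 - R)*R**2 - 5742 = R**2*(8 - R) - 5742 = -5742 + R**2*(8 - R))
(X(-57) + 16091)/(c - 37477) = ((-5742 + (-57)**2*(8 - 1*(-57))) + 16091)/(-20924 - 37477) = ((-5742 + 3249*(8 + 57)) + 16091)/(-58401) = ((-5742 + 3249*65) + 16091)*(-1/58401) = ((-5742 + 211185) + 16091)*(-1/58401) = (205443 + 16091)*(-1/58401) = 221534*(-1/58401) = -221534/58401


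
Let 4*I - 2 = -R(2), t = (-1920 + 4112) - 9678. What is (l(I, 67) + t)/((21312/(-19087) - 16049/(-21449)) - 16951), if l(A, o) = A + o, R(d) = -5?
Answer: 12146401462147/27759361634952 ≈ 0.43756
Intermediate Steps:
t = -7486 (t = 2192 - 9678 = -7486)
I = 7/4 (I = ½ + (-1*(-5))/4 = ½ + (¼)*5 = ½ + 5/4 = 7/4 ≈ 1.7500)
(l(I, 67) + t)/((21312/(-19087) - 16049/(-21449)) - 16951) = ((7/4 + 67) - 7486)/((21312/(-19087) - 16049/(-21449)) - 16951) = (275/4 - 7486)/((21312*(-1/19087) - 16049*(-1/21449)) - 16951) = -29669/(4*((-21312/19087 + 16049/21449) - 16951)) = -29669/(4*(-150793825/409397063 - 16951)) = -29669/(4*(-6939840408738/409397063)) = -29669/4*(-409397063/6939840408738) = 12146401462147/27759361634952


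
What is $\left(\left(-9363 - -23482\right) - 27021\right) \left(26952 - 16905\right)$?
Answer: $-129626394$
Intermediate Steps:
$\left(\left(-9363 - -23482\right) - 27021\right) \left(26952 - 16905\right) = \left(\left(-9363 + 23482\right) - 27021\right) 10047 = \left(14119 - 27021\right) 10047 = \left(-12902\right) 10047 = -129626394$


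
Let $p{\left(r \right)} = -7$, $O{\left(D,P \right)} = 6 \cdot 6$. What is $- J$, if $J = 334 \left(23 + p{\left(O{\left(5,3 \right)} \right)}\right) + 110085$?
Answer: $-115429$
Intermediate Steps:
$O{\left(D,P \right)} = 36$
$J = 115429$ ($J = 334 \left(23 - 7\right) + 110085 = 334 \cdot 16 + 110085 = 5344 + 110085 = 115429$)
$- J = \left(-1\right) 115429 = -115429$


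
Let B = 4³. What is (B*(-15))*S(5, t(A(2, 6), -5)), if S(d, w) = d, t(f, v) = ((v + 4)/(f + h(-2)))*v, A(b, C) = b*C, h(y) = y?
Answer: -4800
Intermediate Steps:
A(b, C) = C*b
t(f, v) = v*(4 + v)/(-2 + f) (t(f, v) = ((v + 4)/(f - 2))*v = ((4 + v)/(-2 + f))*v = v*(4 + v)/(-2 + f))
B = 64
(B*(-15))*S(5, t(A(2, 6), -5)) = (64*(-15))*5 = -960*5 = -4800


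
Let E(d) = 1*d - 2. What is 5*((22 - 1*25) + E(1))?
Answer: -20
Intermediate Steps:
E(d) = -2 + d (E(d) = d - 2 = -2 + d)
5*((22 - 1*25) + E(1)) = 5*((22 - 1*25) + (-2 + 1)) = 5*((22 - 25) - 1) = 5*(-3 - 1) = 5*(-4) = -20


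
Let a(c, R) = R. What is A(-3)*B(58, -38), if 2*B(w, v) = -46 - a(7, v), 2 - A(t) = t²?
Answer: 28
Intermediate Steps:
A(t) = 2 - t²
B(w, v) = -23 - v/2 (B(w, v) = (-46 - v)/2 = -23 - v/2)
A(-3)*B(58, -38) = (2 - 1*(-3)²)*(-23 - ½*(-38)) = (2 - 1*9)*(-23 + 19) = (2 - 9)*(-4) = -7*(-4) = 28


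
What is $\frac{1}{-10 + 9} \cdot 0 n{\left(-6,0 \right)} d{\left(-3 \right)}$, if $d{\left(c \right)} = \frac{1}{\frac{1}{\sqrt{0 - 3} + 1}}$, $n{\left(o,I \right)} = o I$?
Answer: $0$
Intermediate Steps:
$n{\left(o,I \right)} = I o$
$d{\left(c \right)} = 1 + i \sqrt{3}$ ($d{\left(c \right)} = \frac{1}{\frac{1}{\sqrt{-3} + 1}} = \frac{1}{\frac{1}{i \sqrt{3} + 1}} = \frac{1}{\frac{1}{1 + i \sqrt{3}}} = 1 + i \sqrt{3}$)
$\frac{1}{-10 + 9} \cdot 0 n{\left(-6,0 \right)} d{\left(-3 \right)} = \frac{1}{-10 + 9} \cdot 0 \cdot 0 \left(-6\right) \left(1 + i \sqrt{3}\right) = \frac{1}{-1} \cdot 0 \cdot 0 \left(1 + i \sqrt{3}\right) = \left(-1\right) 0 \cdot 0 \left(1 + i \sqrt{3}\right) = 0 \cdot 0 \left(1 + i \sqrt{3}\right) = 0 \left(1 + i \sqrt{3}\right) = 0$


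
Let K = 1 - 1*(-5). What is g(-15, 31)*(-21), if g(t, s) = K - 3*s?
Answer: 1827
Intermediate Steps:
K = 6 (K = 1 + 5 = 6)
g(t, s) = 6 - 3*s
g(-15, 31)*(-21) = (6 - 3*31)*(-21) = (6 - 93)*(-21) = -87*(-21) = 1827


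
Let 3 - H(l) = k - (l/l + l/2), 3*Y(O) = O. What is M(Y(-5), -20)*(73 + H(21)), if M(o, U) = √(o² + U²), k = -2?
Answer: 895*√145/6 ≈ 1796.2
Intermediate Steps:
Y(O) = O/3
M(o, U) = √(U² + o²)
H(l) = 6 + l/2 (H(l) = 3 - (-2 - (l/l + l/2)) = 3 - (-2 - (1 + l*(½))) = 3 - (-2 - (1 + l/2)) = 3 - (-2 + (-1 - l/2)) = 3 - (-3 - l/2) = 3 + (3 + l/2) = 6 + l/2)
M(Y(-5), -20)*(73 + H(21)) = √((-20)² + ((⅓)*(-5))²)*(73 + (6 + (½)*21)) = √(400 + (-5/3)²)*(73 + (6 + 21/2)) = √(400 + 25/9)*(73 + 33/2) = √(3625/9)*(179/2) = (5*√145/3)*(179/2) = 895*√145/6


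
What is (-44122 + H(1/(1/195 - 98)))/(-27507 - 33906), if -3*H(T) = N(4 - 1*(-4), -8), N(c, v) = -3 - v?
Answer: 132371/184239 ≈ 0.71847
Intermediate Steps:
H(T) = -5/3 (H(T) = -(-3 - 1*(-8))/3 = -(-3 + 8)/3 = -⅓*5 = -5/3)
(-44122 + H(1/(1/195 - 98)))/(-27507 - 33906) = (-44122 - 5/3)/(-27507 - 33906) = -132371/3/(-61413) = -132371/3*(-1/61413) = 132371/184239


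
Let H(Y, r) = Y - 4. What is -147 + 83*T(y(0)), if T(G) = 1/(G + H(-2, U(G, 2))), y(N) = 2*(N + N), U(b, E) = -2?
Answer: -965/6 ≈ -160.83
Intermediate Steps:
y(N) = 4*N (y(N) = 2*(2*N) = 4*N)
H(Y, r) = -4 + Y
T(G) = 1/(-6 + G) (T(G) = 1/(G + (-4 - 2)) = 1/(G - 6) = 1/(-6 + G))
-147 + 83*T(y(0)) = -147 + 83/(-6 + 4*0) = -147 + 83/(-6 + 0) = -147 + 83/(-6) = -147 + 83*(-1/6) = -147 - 83/6 = -965/6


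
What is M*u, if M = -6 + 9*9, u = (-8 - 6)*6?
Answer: -6300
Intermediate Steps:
u = -84 (u = -14*6 = -84)
M = 75 (M = -6 + 81 = 75)
M*u = 75*(-84) = -6300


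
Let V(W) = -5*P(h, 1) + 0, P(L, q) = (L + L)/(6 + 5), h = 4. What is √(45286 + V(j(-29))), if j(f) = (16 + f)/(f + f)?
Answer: √5479166/11 ≈ 212.80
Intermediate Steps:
P(L, q) = 2*L/11 (P(L, q) = (2*L)/11 = (2*L)*(1/11) = 2*L/11)
j(f) = (16 + f)/(2*f) (j(f) = (16 + f)/((2*f)) = (16 + f)*(1/(2*f)) = (16 + f)/(2*f))
V(W) = -40/11 (V(W) = -10*4/11 + 0 = -5*8/11 + 0 = -40/11 + 0 = -40/11)
√(45286 + V(j(-29))) = √(45286 - 40/11) = √(498106/11) = √5479166/11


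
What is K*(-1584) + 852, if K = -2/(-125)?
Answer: 103332/125 ≈ 826.66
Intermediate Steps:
K = 2/125 (K = -1/125*(-2) = 2/125 ≈ 0.016000)
K*(-1584) + 852 = (2/125)*(-1584) + 852 = -3168/125 + 852 = 103332/125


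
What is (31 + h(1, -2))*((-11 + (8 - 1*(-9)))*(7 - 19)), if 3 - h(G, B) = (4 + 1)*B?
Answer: -3168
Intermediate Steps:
h(G, B) = 3 - 5*B (h(G, B) = 3 - (4 + 1)*B = 3 - 5*B)
(31 + h(1, -2))*((-11 + (8 - 1*(-9)))*(7 - 19)) = (31 + (3 - 5*(-2)))*((-11 + (8 - 1*(-9)))*(7 - 19)) = (31 + (3 + 10))*((-11 + (8 + 9))*(-12)) = (31 + 13)*((-11 + 17)*(-12)) = 44*(6*(-12)) = 44*(-72) = -3168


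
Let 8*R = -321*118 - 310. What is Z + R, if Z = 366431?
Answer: 723315/2 ≈ 3.6166e+5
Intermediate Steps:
R = -9547/2 (R = (-321*118 - 310)/8 = (-37878 - 310)/8 = (⅛)*(-38188) = -9547/2 ≈ -4773.5)
Z + R = 366431 - 9547/2 = 723315/2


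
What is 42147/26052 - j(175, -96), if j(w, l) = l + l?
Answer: 1681377/8684 ≈ 193.62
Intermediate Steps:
j(w, l) = 2*l
42147/26052 - j(175, -96) = 42147/26052 - 2*(-96) = 42147*(1/26052) - 1*(-192) = 14049/8684 + 192 = 1681377/8684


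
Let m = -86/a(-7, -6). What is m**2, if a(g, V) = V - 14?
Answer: 1849/100 ≈ 18.490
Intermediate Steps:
a(g, V) = -14 + V
m = 43/10 (m = -86/(-14 - 6) = -86/(-20) = -86*(-1/20) = 43/10 ≈ 4.3000)
m**2 = (43/10)**2 = 1849/100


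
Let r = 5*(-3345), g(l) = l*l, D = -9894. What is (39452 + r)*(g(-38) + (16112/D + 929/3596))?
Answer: 583255212558005/17789412 ≈ 3.2787e+7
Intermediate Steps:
g(l) = l**2
r = -16725
(39452 + r)*(g(-38) + (16112/D + 929/3596)) = (39452 - 16725)*((-38)**2 + (16112/(-9894) + 929/3596)) = 22727*(1444 + (16112*(-1/9894) + 929*(1/3596))) = 22727*(1444 + (-8056/4947 + 929/3596)) = 22727*(1444 - 24373613/17789412) = 22727*(25663537315/17789412) = 583255212558005/17789412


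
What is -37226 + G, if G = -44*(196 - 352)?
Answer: -30362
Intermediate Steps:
G = 6864 (G = -44*(-156) = 6864)
-37226 + G = -37226 + 6864 = -30362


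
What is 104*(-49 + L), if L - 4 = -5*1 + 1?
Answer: -5096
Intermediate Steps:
L = 0 (L = 4 + (-5*1 + 1) = 4 + (-5 + 1) = 4 - 4 = 0)
104*(-49 + L) = 104*(-49 + 0) = 104*(-49) = -5096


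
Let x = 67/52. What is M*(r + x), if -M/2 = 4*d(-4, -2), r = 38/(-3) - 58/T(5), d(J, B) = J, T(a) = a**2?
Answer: -427384/975 ≈ -438.34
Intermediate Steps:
r = -1124/75 (r = 38/(-3) - 58/(5**2) = 38*(-1/3) - 58/25 = -38/3 - 58*1/25 = -38/3 - 58/25 = -1124/75 ≈ -14.987)
x = 67/52 (x = 67*(1/52) = 67/52 ≈ 1.2885)
M = 32 (M = -8*(-4) = -2*(-16) = 32)
M*(r + x) = 32*(-1124/75 + 67/52) = 32*(-53423/3900) = -427384/975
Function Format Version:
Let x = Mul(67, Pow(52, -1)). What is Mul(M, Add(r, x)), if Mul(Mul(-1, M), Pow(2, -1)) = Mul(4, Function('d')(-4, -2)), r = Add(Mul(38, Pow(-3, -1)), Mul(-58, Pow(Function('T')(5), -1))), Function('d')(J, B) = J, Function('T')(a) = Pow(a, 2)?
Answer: Rational(-427384, 975) ≈ -438.34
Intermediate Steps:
r = Rational(-1124, 75) (r = Add(Mul(38, Pow(-3, -1)), Mul(-58, Pow(Pow(5, 2), -1))) = Add(Mul(38, Rational(-1, 3)), Mul(-58, Pow(25, -1))) = Add(Rational(-38, 3), Mul(-58, Rational(1, 25))) = Add(Rational(-38, 3), Rational(-58, 25)) = Rational(-1124, 75) ≈ -14.987)
x = Rational(67, 52) (x = Mul(67, Rational(1, 52)) = Rational(67, 52) ≈ 1.2885)
M = 32 (M = Mul(-2, Mul(4, -4)) = Mul(-2, -16) = 32)
Mul(M, Add(r, x)) = Mul(32, Add(Rational(-1124, 75), Rational(67, 52))) = Mul(32, Rational(-53423, 3900)) = Rational(-427384, 975)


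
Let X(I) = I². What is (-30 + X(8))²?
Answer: 1156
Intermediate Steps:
(-30 + X(8))² = (-30 + 8²)² = (-30 + 64)² = 34² = 1156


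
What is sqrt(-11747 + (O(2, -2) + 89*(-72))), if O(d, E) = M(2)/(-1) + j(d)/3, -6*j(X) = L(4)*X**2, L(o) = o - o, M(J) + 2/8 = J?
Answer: I*sqrt(72627)/2 ≈ 134.75*I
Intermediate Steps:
M(J) = -1/4 + J
L(o) = 0
j(X) = 0 (j(X) = -0*X**2 = -1/6*0 = 0)
O(d, E) = -7/4 (O(d, E) = (-1/4 + 2)/(-1) + 0/3 = (7/4)*(-1) + 0*(1/3) = -7/4 + 0 = -7/4)
sqrt(-11747 + (O(2, -2) + 89*(-72))) = sqrt(-11747 + (-7/4 + 89*(-72))) = sqrt(-11747 + (-7/4 - 6408)) = sqrt(-11747 - 25639/4) = sqrt(-72627/4) = I*sqrt(72627)/2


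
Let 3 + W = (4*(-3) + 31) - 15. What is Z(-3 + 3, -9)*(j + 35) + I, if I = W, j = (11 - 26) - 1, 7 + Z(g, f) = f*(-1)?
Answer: 39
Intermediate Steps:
Z(g, f) = -7 - f (Z(g, f) = -7 + f*(-1) = -7 - f)
j = -16 (j = -15 - 1 = -16)
W = 1 (W = -3 + ((4*(-3) + 31) - 15) = -3 + ((-12 + 31) - 15) = -3 + (19 - 15) = -3 + 4 = 1)
I = 1
Z(-3 + 3, -9)*(j + 35) + I = (-7 - 1*(-9))*(-16 + 35) + 1 = (-7 + 9)*19 + 1 = 2*19 + 1 = 38 + 1 = 39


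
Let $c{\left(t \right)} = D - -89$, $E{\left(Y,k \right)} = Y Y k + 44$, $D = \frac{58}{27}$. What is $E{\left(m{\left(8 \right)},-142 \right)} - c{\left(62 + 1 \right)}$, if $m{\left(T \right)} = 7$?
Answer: $- \frac{189139}{27} \approx -7005.1$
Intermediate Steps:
$D = \frac{58}{27}$ ($D = 58 \cdot \frac{1}{27} = \frac{58}{27} \approx 2.1481$)
$E{\left(Y,k \right)} = 44 + k Y^{2}$ ($E{\left(Y,k \right)} = Y^{2} k + 44 = k Y^{2} + 44 = 44 + k Y^{2}$)
$c{\left(t \right)} = \frac{2461}{27}$ ($c{\left(t \right)} = \frac{58}{27} - -89 = \frac{58}{27} + 89 = \frac{2461}{27}$)
$E{\left(m{\left(8 \right)},-142 \right)} - c{\left(62 + 1 \right)} = \left(44 - 142 \cdot 7^{2}\right) - \frac{2461}{27} = \left(44 - 6958\right) - \frac{2461}{27} = -6914 - \frac{2461}{27} = - \frac{189139}{27}$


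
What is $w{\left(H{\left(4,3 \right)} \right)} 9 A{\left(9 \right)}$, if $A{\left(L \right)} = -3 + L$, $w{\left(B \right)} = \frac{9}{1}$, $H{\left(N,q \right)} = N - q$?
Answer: $486$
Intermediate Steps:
$w{\left(B \right)} = 9$ ($w{\left(B \right)} = 9 \cdot 1 = 9$)
$w{\left(H{\left(4,3 \right)} \right)} 9 A{\left(9 \right)} = 9 \cdot 9 \left(-3 + 9\right) = 81 \cdot 6 = 486$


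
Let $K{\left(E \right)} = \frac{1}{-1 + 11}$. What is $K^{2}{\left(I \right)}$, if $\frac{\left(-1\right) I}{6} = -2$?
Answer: $\frac{1}{100} \approx 0.01$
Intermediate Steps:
$I = 12$ ($I = \left(-6\right) \left(-2\right) = 12$)
$K{\left(E \right)} = \frac{1}{10}$
$K^{2}{\left(I \right)} = \left(\frac{1}{10}\right)^{2} = \frac{1}{100}$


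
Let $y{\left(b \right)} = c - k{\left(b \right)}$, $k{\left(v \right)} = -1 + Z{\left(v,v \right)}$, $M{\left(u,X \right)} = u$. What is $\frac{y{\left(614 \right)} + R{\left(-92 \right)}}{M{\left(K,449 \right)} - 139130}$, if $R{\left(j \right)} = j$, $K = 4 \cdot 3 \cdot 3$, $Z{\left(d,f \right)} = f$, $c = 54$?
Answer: $\frac{651}{139094} \approx 0.0046803$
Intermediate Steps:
$K = 36$ ($K = 12 \cdot 3 = 36$)
$k{\left(v \right)} = -1 + v$
$y{\left(b \right)} = 55 - b$ ($y{\left(b \right)} = 54 - \left(-1 + b\right) = 55 - b$)
$\frac{y{\left(614 \right)} + R{\left(-92 \right)}}{M{\left(K,449 \right)} - 139130} = \frac{\left(55 - 614\right) - 92}{36 - 139130} = \frac{\left(55 - 614\right) - 92}{-139094} = \left(-559 - 92\right) \left(- \frac{1}{139094}\right) = \left(-651\right) \left(- \frac{1}{139094}\right) = \frac{651}{139094}$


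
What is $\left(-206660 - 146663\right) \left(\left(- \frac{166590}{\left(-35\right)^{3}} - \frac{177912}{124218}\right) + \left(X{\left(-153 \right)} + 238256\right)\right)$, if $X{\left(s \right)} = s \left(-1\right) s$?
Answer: $- \frac{4492130022279829989}{59176075} \approx -7.5911 \cdot 10^{10}$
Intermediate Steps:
$X{\left(s \right)} = - s^{2}$ ($X{\left(s \right)} = - s s = - s^{2}$)
$\left(-206660 - 146663\right) \left(\left(- \frac{166590}{\left(-35\right)^{3}} - \frac{177912}{124218}\right) + \left(X{\left(-153 \right)} + 238256\right)\right) = \left(-206660 - 146663\right) \left(\left(- \frac{166590}{\left(-35\right)^{3}} - \frac{177912}{124218}\right) + \left(- \left(-153\right)^{2} + 238256\right)\right) = - 353323 \left(\left(- \frac{166590}{-42875} - \frac{9884}{6901}\right) + \left(\left(-1\right) 23409 + 238256\right)\right) = - 353323 \left(\left(\left(-166590\right) \left(- \frac{1}{42875}\right) - \frac{9884}{6901}\right) + \left(-23409 + 238256\right)\right) = - 353323 \left(\left(\frac{33318}{8575} - \frac{9884}{6901}\right) + 214847\right) = - 353323 \left(\frac{145172218}{59176075} + 214847\right) = \left(-353323\right) \frac{12713947357743}{59176075} = - \frac{4492130022279829989}{59176075}$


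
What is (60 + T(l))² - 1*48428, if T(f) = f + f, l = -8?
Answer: -46492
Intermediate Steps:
T(f) = 2*f
(60 + T(l))² - 1*48428 = (60 + 2*(-8))² - 1*48428 = (60 - 16)² - 48428 = 44² - 48428 = 1936 - 48428 = -46492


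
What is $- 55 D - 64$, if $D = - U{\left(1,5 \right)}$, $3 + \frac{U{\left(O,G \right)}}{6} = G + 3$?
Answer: $1586$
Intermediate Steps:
$U{\left(O,G \right)} = 6 G$ ($U{\left(O,G \right)} = -18 + 6 \left(G + 3\right) = -18 + 6 \left(3 + G\right) = -18 + \left(18 + 6 G\right) = 6 G$)
$D = -30$ ($D = - 6 \cdot 5 = \left(-1\right) 30 = -30$)
$- 55 D - 64 = \left(-55\right) \left(-30\right) - 64 = 1650 - 64 = 1586$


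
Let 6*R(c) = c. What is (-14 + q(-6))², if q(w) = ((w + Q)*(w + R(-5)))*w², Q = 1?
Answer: 1478656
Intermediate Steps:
R(c) = c/6
q(w) = w²*(1 + w)*(-⅚ + w) (q(w) = ((w + 1)*(w + (⅙)*(-5)))*w² = ((1 + w)*(w - ⅚))*w² = ((1 + w)*(-⅚ + w))*w² = w²*(1 + w)*(-⅚ + w))
(-14 + q(-6))² = (-14 + (⅙)*(-6)²*(-5 - 6 + 6*(-6)²))² = (-14 + (⅙)*36*(-5 - 6 + 6*36))² = (-14 + (⅙)*36*(-5 - 6 + 216))² = (-14 + (⅙)*36*205)² = (-14 + 1230)² = 1216² = 1478656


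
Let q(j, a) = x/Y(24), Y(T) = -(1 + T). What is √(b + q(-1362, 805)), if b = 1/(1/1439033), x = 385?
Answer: 4*√2248465/5 ≈ 1199.6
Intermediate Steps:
Y(T) = -1 - T
q(j, a) = -77/5 (q(j, a) = 385/(-1 - 1*24) = 385/(-1 - 24) = 385/(-25) = 385*(-1/25) = -77/5)
b = 1439033 (b = 1/(1/1439033) = 1439033)
√(b + q(-1362, 805)) = √(1439033 - 77/5) = √(7195088/5) = 4*√2248465/5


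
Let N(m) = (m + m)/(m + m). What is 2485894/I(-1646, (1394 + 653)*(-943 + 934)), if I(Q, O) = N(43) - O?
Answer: 1242947/9212 ≈ 134.93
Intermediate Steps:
N(m) = 1 (N(m) = (2*m)/((2*m)) = (2*m)*(1/(2*m)) = 1)
I(Q, O) = 1 - O
2485894/I(-1646, (1394 + 653)*(-943 + 934)) = 2485894/(1 - (1394 + 653)*(-943 + 934)) = 2485894/(1 - 2047*(-9)) = 2485894/(1 - 1*(-18423)) = 2485894/(1 + 18423) = 2485894/18424 = 2485894*(1/18424) = 1242947/9212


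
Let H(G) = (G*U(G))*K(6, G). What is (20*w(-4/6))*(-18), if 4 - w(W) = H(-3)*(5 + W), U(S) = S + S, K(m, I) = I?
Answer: -85680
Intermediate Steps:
U(S) = 2*S
H(G) = 2*G³ (H(G) = (G*(2*G))*G = (2*G²)*G = 2*G³)
w(W) = 274 + 54*W (w(W) = 4 - 2*(-3)³*(5 + W) = 4 - 2*(-27)*(5 + W) = 4 - (-54)*(5 + W) = 4 - (-270 - 54*W) = 4 + (270 + 54*W) = 274 + 54*W)
(20*w(-4/6))*(-18) = (20*(274 + 54*(-4/6)))*(-18) = (20*(274 + 54*(-4*⅙)))*(-18) = (20*(274 + 54*(-⅔)))*(-18) = (20*(274 - 36))*(-18) = (20*238)*(-18) = 4760*(-18) = -85680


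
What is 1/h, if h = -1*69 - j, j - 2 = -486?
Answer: 1/415 ≈ 0.0024096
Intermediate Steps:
j = -484 (j = 2 - 486 = -484)
h = 415 (h = -1*69 - 1*(-484) = -69 + 484 = 415)
1/h = 1/415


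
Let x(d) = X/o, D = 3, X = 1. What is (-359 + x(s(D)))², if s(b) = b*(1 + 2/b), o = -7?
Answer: 6320196/49 ≈ 1.2898e+5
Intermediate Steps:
x(d) = -⅐ (x(d) = 1/(-7) = 1*(-⅐) = -⅐)
(-359 + x(s(D)))² = (-359 - ⅐)² = (-2514/7)² = 6320196/49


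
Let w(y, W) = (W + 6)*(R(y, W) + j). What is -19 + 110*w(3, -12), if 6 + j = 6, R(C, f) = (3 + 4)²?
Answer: -32359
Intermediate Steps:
R(C, f) = 49 (R(C, f) = 7² = 49)
j = 0 (j = -6 + 6 = 0)
w(y, W) = 294 + 49*W (w(y, W) = (W + 6)*(49 + 0) = (6 + W)*49 = 294 + 49*W)
-19 + 110*w(3, -12) = -19 + 110*(294 + 49*(-12)) = -19 + 110*(294 - 588) = -19 + 110*(-294) = -19 - 32340 = -32359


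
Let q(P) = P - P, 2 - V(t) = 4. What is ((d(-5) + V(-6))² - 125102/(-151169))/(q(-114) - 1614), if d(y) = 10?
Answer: -4899959/121993383 ≈ -0.040166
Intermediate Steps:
V(t) = -2 (V(t) = 2 - 1*4 = 2 - 4 = -2)
q(P) = 0
((d(-5) + V(-6))² - 125102/(-151169))/(q(-114) - 1614) = ((10 - 2)² - 125102/(-151169))/(0 - 1614) = (8² - 125102*(-1/151169))/(-1614) = (64 + 125102/151169)*(-1/1614) = (9799918/151169)*(-1/1614) = -4899959/121993383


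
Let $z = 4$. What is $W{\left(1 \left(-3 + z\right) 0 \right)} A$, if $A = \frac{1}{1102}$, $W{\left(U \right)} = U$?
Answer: $0$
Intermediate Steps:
$A = \frac{1}{1102} \approx 0.00090744$
$W{\left(1 \left(-3 + z\right) 0 \right)} A = 1 \left(-3 + 4\right) 0 \cdot \frac{1}{1102} = 1 \cdot 1 \cdot 0 \cdot \frac{1}{1102} = 1 \cdot 0 \cdot \frac{1}{1102} = 0 \cdot \frac{1}{1102} = 0$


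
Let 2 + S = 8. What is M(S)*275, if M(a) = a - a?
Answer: 0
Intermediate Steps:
S = 6 (S = -2 + 8 = 6)
M(a) = 0
M(S)*275 = 0*275 = 0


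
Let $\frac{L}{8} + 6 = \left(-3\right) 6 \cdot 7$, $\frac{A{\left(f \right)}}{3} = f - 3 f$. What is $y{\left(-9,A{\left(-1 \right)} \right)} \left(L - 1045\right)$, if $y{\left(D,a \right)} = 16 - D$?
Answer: $-52525$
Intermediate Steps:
$A{\left(f \right)} = - 6 f$ ($A{\left(f \right)} = 3 \left(f - 3 f\right) = 3 \left(- 2 f\right) = - 6 f$)
$L = -1056$ ($L = -48 + 8 \left(-3\right) 6 \cdot 7 = -48 + 8 \left(\left(-18\right) 7\right) = -48 + 8 \left(-126\right) = -48 - 1008 = -1056$)
$y{\left(-9,A{\left(-1 \right)} \right)} \left(L - 1045\right) = \left(16 - -9\right) \left(-1056 - 1045\right) = \left(16 + 9\right) \left(-2101\right) = 25 \left(-2101\right) = -52525$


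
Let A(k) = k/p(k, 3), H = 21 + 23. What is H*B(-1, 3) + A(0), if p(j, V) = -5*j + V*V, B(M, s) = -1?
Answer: -44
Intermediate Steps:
p(j, V) = V**2 - 5*j (p(j, V) = -5*j + V**2 = V**2 - 5*j)
H = 44
A(k) = k/(9 - 5*k) (A(k) = k/(3**2 - 5*k) = k/(9 - 5*k))
H*B(-1, 3) + A(0) = 44*(-1) - 1*0/(-9 + 5*0) = -44 - 1*0/(-9 + 0) = -44 - 1*0/(-9) = -44 - 1*0*(-1/9) = -44 + 0 = -44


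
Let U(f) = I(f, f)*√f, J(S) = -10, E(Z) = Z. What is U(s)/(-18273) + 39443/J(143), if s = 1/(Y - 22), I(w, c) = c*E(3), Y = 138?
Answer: -39443/10 - √29/40980248 ≈ -3944.3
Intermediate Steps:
I(w, c) = 3*c (I(w, c) = c*3 = 3*c)
s = 1/116 (s = 1/(138 - 22) = 1/116 ≈ 0.0086207)
U(f) = 3*f^(3/2) (U(f) = (3*f)*√f = 3*f^(3/2))
U(s)/(-18273) + 39443/J(143) = (3*(1/116)^(3/2))/(-18273) + 39443/(-10) = (3*(√29/6728))*(-1/18273) + 39443*(-⅒) = (3*√29/6728)*(-1/18273) - 39443/10 = -√29/40980248 - 39443/10 = -39443/10 - √29/40980248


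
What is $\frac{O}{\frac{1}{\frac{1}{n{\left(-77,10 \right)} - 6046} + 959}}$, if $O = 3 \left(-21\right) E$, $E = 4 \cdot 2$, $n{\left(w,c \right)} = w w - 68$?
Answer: $- \frac{89416656}{185} \approx -4.8333 \cdot 10^{5}$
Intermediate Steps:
$n{\left(w,c \right)} = -68 + w^{2}$ ($n{\left(w,c \right)} = w^{2} - 68 = -68 + w^{2}$)
$E = 8$
$O = -504$ ($O = 3 \left(-21\right) 8 = \left(-63\right) 8 = -504$)
$\frac{O}{\frac{1}{\frac{1}{n{\left(-77,10 \right)} - 6046} + 959}} = - \frac{504}{\frac{1}{\frac{1}{\left(-68 + \left(-77\right)^{2}\right) - 6046} + 959}} = - \frac{504}{\frac{1}{\frac{1}{\left(-68 + 5929\right) - 6046} + 959}} = - \frac{504}{\frac{1}{\frac{1}{5861 - 6046} + 959}} = - \frac{504}{\frac{1}{\frac{1}{-185} + 959}} = - \frac{504}{\frac{1}{- \frac{1}{185} + 959}} = - \frac{504}{\frac{1}{\frac{177414}{185}}} = - \frac{504}{\frac{185}{177414}} = \left(-504\right) \frac{177414}{185} = - \frac{89416656}{185}$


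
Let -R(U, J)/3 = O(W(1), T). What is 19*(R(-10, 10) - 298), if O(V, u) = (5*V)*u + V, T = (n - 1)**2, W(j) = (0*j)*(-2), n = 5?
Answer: -5662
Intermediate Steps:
W(j) = 0 (W(j) = 0*(-2) = 0)
T = 16 (T = (5 - 1)**2 = 4**2 = 16)
O(V, u) = V + 5*V*u (O(V, u) = 5*V*u + V = V + 5*V*u)
R(U, J) = 0 (R(U, J) = -0*(1 + 5*16) = -0*(1 + 80) = -0*81 = -3*0 = 0)
19*(R(-10, 10) - 298) = 19*(0 - 298) = 19*(-298) = -5662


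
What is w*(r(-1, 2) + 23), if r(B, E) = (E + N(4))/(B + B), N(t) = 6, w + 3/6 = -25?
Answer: -969/2 ≈ -484.50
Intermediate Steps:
w = -51/2 (w = -½ - 25 = -51/2 ≈ -25.500)
r(B, E) = (6 + E)/(2*B) (r(B, E) = (E + 6)/(B + B) = (6 + E)/((2*B)) = (6 + E)*(1/(2*B)) = (6 + E)/(2*B))
w*(r(-1, 2) + 23) = -51*((½)*(6 + 2)/(-1) + 23)/2 = -51*((½)*(-1)*8 + 23)/2 = -51*(-4 + 23)/2 = -51/2*19 = -969/2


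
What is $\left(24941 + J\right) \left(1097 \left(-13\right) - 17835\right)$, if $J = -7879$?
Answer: $-547621952$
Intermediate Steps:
$\left(24941 + J\right) \left(1097 \left(-13\right) - 17835\right) = \left(24941 - 7879\right) \left(1097 \left(-13\right) - 17835\right) = 17062 \left(-14261 - 17835\right) = 17062 \left(-32096\right) = -547621952$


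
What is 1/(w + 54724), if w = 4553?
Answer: 1/59277 ≈ 1.6870e-5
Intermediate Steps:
1/(w + 54724) = 1/(4553 + 54724) = 1/59277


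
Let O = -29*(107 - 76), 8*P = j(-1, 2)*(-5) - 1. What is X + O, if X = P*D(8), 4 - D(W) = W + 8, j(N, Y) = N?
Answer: -905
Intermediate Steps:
D(W) = -4 - W (D(W) = 4 - (W + 8) = 4 - (8 + W) = 4 + (-8 - W) = -4 - W)
P = ½ (P = (-1*(-5) - 1)/8 = (5 - 1)/8 = (⅛)*4 = ½ ≈ 0.50000)
O = -899 (O = -29*31 = -899)
X = -6 (X = (-4 - 1*8)/2 = (-4 - 8)/2 = (½)*(-12) = -6)
X + O = -6 - 899 = -905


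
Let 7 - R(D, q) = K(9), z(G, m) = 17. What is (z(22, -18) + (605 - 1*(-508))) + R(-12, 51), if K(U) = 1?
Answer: 1136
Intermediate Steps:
R(D, q) = 6 (R(D, q) = 7 - 1*1 = 7 - 1 = 6)
(z(22, -18) + (605 - 1*(-508))) + R(-12, 51) = (17 + (605 - 1*(-508))) + 6 = (17 + (605 + 508)) + 6 = (17 + 1113) + 6 = 1130 + 6 = 1136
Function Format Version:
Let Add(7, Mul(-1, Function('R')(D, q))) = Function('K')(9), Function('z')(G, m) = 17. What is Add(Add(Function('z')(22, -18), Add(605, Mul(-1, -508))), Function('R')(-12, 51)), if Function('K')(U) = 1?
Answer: 1136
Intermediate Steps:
Function('R')(D, q) = 6 (Function('R')(D, q) = Add(7, Mul(-1, 1)) = Add(7, -1) = 6)
Add(Add(Function('z')(22, -18), Add(605, Mul(-1, -508))), Function('R')(-12, 51)) = Add(Add(17, Add(605, Mul(-1, -508))), 6) = Add(Add(17, Add(605, 508)), 6) = Add(Add(17, 1113), 6) = Add(1130, 6) = 1136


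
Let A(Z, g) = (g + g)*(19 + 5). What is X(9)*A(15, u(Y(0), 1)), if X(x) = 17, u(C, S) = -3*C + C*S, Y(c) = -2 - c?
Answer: 3264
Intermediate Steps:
A(Z, g) = 48*g (A(Z, g) = (2*g)*24 = 48*g)
X(9)*A(15, u(Y(0), 1)) = 17*(48*((-2 - 1*0)*(-3 + 1))) = 17*(48*((-2 + 0)*(-2))) = 17*(48*(-2*(-2))) = 17*(48*4) = 17*192 = 3264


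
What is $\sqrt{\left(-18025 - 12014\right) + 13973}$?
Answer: $i \sqrt{16066} \approx 126.75 i$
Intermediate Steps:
$\sqrt{\left(-18025 - 12014\right) + 13973} = \sqrt{-30039 + 13973} = \sqrt{-16066} = i \sqrt{16066}$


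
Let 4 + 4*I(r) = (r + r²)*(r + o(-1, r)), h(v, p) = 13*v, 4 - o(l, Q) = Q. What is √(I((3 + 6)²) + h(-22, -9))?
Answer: √6355 ≈ 79.718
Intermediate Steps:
o(l, Q) = 4 - Q
I(r) = -1 + r + r² (I(r) = -1 + ((r + r²)*(r + (4 - r)))/4 = -1 + ((r + r²)*4)/4 = -1 + (4*r + 4*r²)/4 = -1 + (r + r²) = -1 + r + r²)
√(I((3 + 6)²) + h(-22, -9)) = √((-1 + (3 + 6)² + ((3 + 6)²)²) + 13*(-22)) = √((-1 + 9² + (9²)²) - 286) = √((-1 + 81 + 81²) - 286) = √((-1 + 81 + 6561) - 286) = √(6641 - 286) = √6355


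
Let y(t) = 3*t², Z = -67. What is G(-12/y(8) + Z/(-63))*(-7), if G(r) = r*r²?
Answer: -1027243729/146313216 ≈ -7.0209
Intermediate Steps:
G(r) = r³
G(-12/y(8) + Z/(-63))*(-7) = (-12/(3*8²) - 67/(-63))³*(-7) = (-12/(3*64) - 67*(-1/63))³*(-7) = (-12/192 + 67/63)³*(-7) = (-12*1/192 + 67/63)³*(-7) = (-1/16 + 67/63)³*(-7) = (1009/1008)³*(-7) = (1027243729/1024192512)*(-7) = -1027243729/146313216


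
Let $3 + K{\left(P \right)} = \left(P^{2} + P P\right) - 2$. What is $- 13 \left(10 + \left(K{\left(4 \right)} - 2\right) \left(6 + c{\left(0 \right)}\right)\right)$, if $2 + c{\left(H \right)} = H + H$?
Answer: $-1430$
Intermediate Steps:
$c{\left(H \right)} = -2 + 2 H$ ($c{\left(H \right)} = -2 + \left(H + H\right) = -2 + 2 H$)
$K{\left(P \right)} = -5 + 2 P^{2}$ ($K{\left(P \right)} = -3 - \left(2 - P^{2} - P P\right) = -3 + \left(\left(P^{2} + P^{2}\right) - 2\right) = -3 + \left(2 P^{2} - 2\right) = -3 + \left(-2 + 2 P^{2}\right) = -5 + 2 P^{2}$)
$- 13 \left(10 + \left(K{\left(4 \right)} - 2\right) \left(6 + c{\left(0 \right)}\right)\right) = - 13 \left(10 + \left(\left(-5 + 2 \cdot 4^{2}\right) - 2\right) \left(6 + \left(-2 + 2 \cdot 0\right)\right)\right) = - 13 \left(10 + \left(\left(-5 + 2 \cdot 16\right) - 2\right) \left(6 + \left(-2 + 0\right)\right)\right) = - 13 \left(10 + \left(\left(-5 + 32\right) - 2\right) \left(6 - 2\right)\right) = - 13 \left(10 + \left(27 - 2\right) 4\right) = - 13 \left(10 + 25 \cdot 4\right) = - 13 \left(10 + 100\right) = \left(-13\right) 110 = -1430$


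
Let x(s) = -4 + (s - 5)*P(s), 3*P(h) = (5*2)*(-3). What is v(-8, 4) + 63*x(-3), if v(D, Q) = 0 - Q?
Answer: 4784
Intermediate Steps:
v(D, Q) = -Q
P(h) = -10 (P(h) = ((5*2)*(-3))/3 = (10*(-3))/3 = (1/3)*(-30) = -10)
x(s) = 46 - 10*s (x(s) = -4 + (s - 5)*(-10) = -4 + (-5 + s)*(-10) = -4 + (50 - 10*s) = 46 - 10*s)
v(-8, 4) + 63*x(-3) = -1*4 + 63*(46 - 10*(-3)) = -4 + 63*(46 + 30) = -4 + 63*76 = -4 + 4788 = 4784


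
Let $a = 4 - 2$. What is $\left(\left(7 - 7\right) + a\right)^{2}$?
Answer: $4$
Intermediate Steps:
$a = 2$ ($a = 4 - 2 = 2$)
$\left(\left(7 - 7\right) + a\right)^{2} = \left(\left(7 - 7\right) + 2\right)^{2} = \left(0 + 2\right)^{2} = 2^{2} = 4$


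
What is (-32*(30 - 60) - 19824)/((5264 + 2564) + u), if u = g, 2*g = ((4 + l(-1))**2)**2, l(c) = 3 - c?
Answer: -1572/823 ≈ -1.9101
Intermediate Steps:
g = 2048 (g = ((4 + (3 - 1*(-1)))**2)**2/2 = ((4 + (3 + 1))**2)**2/2 = ((4 + 4)**2)**2/2 = (8**2)**2/2 = (1/2)*64**2 = (1/2)*4096 = 2048)
u = 2048
(-32*(30 - 60) - 19824)/((5264 + 2564) + u) = (-32*(30 - 60) - 19824)/((5264 + 2564) + 2048) = (-32*(-30) - 19824)/(7828 + 2048) = (960 - 19824)/9876 = -18864*1/9876 = -1572/823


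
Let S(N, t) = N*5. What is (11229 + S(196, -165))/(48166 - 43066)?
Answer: 12209/5100 ≈ 2.3939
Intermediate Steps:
S(N, t) = 5*N
(11229 + S(196, -165))/(48166 - 43066) = (11229 + 5*196)/(48166 - 43066) = (11229 + 980)/5100 = 12209*(1/5100) = 12209/5100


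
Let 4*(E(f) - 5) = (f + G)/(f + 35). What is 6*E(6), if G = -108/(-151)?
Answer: 187251/6191 ≈ 30.246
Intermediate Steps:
G = 108/151 (G = -108*(-1/151) = 108/151 ≈ 0.71523)
E(f) = 5 + (108/151 + f)/(4*(35 + f)) (E(f) = 5 + ((f + 108/151)/(f + 35))/4 = 5 + ((108/151 + f)/(35 + f))/4 = 5 + (108/151 + f)/(4*(35 + f)))
6*E(6) = 6*((105808 + 3171*6)/(604*(35 + 6))) = 6*((1/604)*(105808 + 19026)/41) = 6*((1/604)*(1/41)*124834) = 6*(62417/12382) = 187251/6191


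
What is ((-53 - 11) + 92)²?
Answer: 784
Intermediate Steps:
((-53 - 11) + 92)² = (-64 + 92)² = 28² = 784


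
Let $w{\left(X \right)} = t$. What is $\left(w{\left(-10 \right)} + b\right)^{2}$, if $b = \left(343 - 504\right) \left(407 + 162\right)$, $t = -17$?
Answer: $8395323876$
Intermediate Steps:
$b = -91609$ ($b = \left(-161\right) 569 = -91609$)
$w{\left(X \right)} = -17$
$\left(w{\left(-10 \right)} + b\right)^{2} = \left(-17 - 91609\right)^{2} = \left(-91626\right)^{2} = 8395323876$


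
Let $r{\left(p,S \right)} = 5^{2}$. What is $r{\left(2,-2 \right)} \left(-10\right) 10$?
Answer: $-2500$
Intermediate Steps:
$r{\left(p,S \right)} = 25$
$r{\left(2,-2 \right)} \left(-10\right) 10 = 25 \left(-10\right) 10 = \left(-250\right) 10 = -2500$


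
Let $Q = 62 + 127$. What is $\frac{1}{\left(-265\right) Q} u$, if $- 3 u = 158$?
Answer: $\frac{158}{150255} \approx 0.0010515$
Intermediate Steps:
$u = - \frac{158}{3}$ ($u = \left(- \frac{1}{3}\right) 158 = - \frac{158}{3} \approx -52.667$)
$Q = 189$
$\frac{1}{\left(-265\right) Q} u = \frac{1}{\left(-265\right) 189} \left(- \frac{158}{3}\right) = \left(- \frac{1}{265}\right) \frac{1}{189} \left(- \frac{158}{3}\right) = \left(- \frac{1}{50085}\right) \left(- \frac{158}{3}\right) = \frac{158}{150255}$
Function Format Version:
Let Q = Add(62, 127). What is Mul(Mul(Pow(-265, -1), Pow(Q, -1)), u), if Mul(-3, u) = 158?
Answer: Rational(158, 150255) ≈ 0.0010515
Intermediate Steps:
u = Rational(-158, 3) (u = Mul(Rational(-1, 3), 158) = Rational(-158, 3) ≈ -52.667)
Q = 189
Mul(Mul(Pow(-265, -1), Pow(Q, -1)), u) = Mul(Mul(Pow(-265, -1), Pow(189, -1)), Rational(-158, 3)) = Mul(Mul(Rational(-1, 265), Rational(1, 189)), Rational(-158, 3)) = Mul(Rational(-1, 50085), Rational(-158, 3)) = Rational(158, 150255)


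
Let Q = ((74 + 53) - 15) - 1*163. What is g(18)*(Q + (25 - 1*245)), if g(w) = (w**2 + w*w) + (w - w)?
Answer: -175608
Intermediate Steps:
Q = -51 (Q = (127 - 15) - 163 = 112 - 163 = -51)
g(w) = 2*w**2 (g(w) = (w**2 + w**2) + 0 = 2*w**2 + 0 = 2*w**2)
g(18)*(Q + (25 - 1*245)) = (2*18**2)*(-51 + (25 - 1*245)) = (2*324)*(-51 + (25 - 245)) = 648*(-51 - 220) = 648*(-271) = -175608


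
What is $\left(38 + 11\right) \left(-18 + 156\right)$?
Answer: $6762$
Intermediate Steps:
$\left(38 + 11\right) \left(-18 + 156\right) = 49 \cdot 138 = 6762$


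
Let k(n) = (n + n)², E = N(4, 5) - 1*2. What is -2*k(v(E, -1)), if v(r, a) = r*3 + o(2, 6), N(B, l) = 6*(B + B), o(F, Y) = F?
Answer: -156800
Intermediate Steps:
N(B, l) = 12*B (N(B, l) = 6*(2*B) = 12*B)
E = 46 (E = 12*4 - 1*2 = 48 - 2 = 46)
v(r, a) = 2 + 3*r (v(r, a) = r*3 + 2 = 3*r + 2 = 2 + 3*r)
k(n) = 4*n² (k(n) = (2*n)² = 4*n²)
-2*k(v(E, -1)) = -8*(2 + 3*46)² = -8*(2 + 138)² = -8*140² = -8*19600 = -2*78400 = -156800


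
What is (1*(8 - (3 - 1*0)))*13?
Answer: 65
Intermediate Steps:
(1*(8 - (3 - 1*0)))*13 = (1*(8 - (3 + 0)))*13 = (1*(8 - 1*3))*13 = (1*(8 - 3))*13 = (1*5)*13 = 5*13 = 65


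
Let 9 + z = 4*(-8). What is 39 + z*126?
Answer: -5127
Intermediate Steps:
z = -41 (z = -9 + 4*(-8) = -9 - 32 = -41)
39 + z*126 = 39 - 41*126 = 39 - 5166 = -5127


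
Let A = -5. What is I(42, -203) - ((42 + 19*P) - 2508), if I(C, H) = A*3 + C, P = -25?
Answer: 2968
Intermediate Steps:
I(C, H) = -15 + C (I(C, H) = -5*3 + C = -15 + C)
I(42, -203) - ((42 + 19*P) - 2508) = (-15 + 42) - ((42 + 19*(-25)) - 2508) = 27 - ((42 - 475) - 2508) = 27 - (-433 - 2508) = 27 - 1*(-2941) = 27 + 2941 = 2968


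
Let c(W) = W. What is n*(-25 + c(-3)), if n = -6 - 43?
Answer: 1372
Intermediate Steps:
n = -49
n*(-25 + c(-3)) = -49*(-25 - 3) = -49*(-28) = 1372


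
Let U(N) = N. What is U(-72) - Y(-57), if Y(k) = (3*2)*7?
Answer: -114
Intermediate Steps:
Y(k) = 42 (Y(k) = 6*7 = 42)
U(-72) - Y(-57) = -72 - 1*42 = -72 - 42 = -114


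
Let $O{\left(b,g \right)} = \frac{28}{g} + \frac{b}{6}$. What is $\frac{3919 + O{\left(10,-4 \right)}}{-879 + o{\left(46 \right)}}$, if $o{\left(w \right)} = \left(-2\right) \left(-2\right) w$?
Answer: $- \frac{11741}{2085} \approx -5.6312$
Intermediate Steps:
$o{\left(w \right)} = 4 w$
$O{\left(b,g \right)} = \frac{28}{g} + \frac{b}{6}$ ($O{\left(b,g \right)} = \frac{28}{g} + b \frac{1}{6} = \frac{28}{g} + \frac{b}{6}$)
$\frac{3919 + O{\left(10,-4 \right)}}{-879 + o{\left(46 \right)}} = \frac{3919 + \left(\frac{28}{-4} + \frac{1}{6} \cdot 10\right)}{-879 + 4 \cdot 46} = \frac{3919 + \left(28 \left(- \frac{1}{4}\right) + \frac{5}{3}\right)}{-879 + 184} = \frac{3919 + \left(-7 + \frac{5}{3}\right)}{-695} = \left(3919 - \frac{16}{3}\right) \left(- \frac{1}{695}\right) = \frac{11741}{3} \left(- \frac{1}{695}\right) = - \frac{11741}{2085}$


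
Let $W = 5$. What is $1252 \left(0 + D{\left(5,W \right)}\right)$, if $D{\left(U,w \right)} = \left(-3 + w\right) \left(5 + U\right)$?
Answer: $25040$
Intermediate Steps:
$1252 \left(0 + D{\left(5,W \right)}\right) = 1252 \left(0 + \left(-15 - 15 + 5 \cdot 5 + 5 \cdot 5\right)\right) = 1252 \left(0 + \left(-15 - 15 + 25 + 25\right)\right) = 1252 \left(0 + 20\right) = 1252 \cdot 20 = 25040$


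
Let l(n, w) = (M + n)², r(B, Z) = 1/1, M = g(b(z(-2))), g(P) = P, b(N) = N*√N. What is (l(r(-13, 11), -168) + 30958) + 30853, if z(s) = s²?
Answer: 61892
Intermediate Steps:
b(N) = N^(3/2)
M = 8 (M = ((-2)²)^(3/2) = 4^(3/2) = 8)
r(B, Z) = 1
l(n, w) = (8 + n)²
(l(r(-13, 11), -168) + 30958) + 30853 = ((8 + 1)² + 30958) + 30853 = (9² + 30958) + 30853 = (81 + 30958) + 30853 = 31039 + 30853 = 61892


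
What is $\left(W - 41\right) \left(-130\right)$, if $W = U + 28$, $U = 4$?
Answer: $1170$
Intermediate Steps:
$W = 32$ ($W = 4 + 28 = 32$)
$\left(W - 41\right) \left(-130\right) = \left(32 - 41\right) \left(-130\right) = \left(-9\right) \left(-130\right) = 1170$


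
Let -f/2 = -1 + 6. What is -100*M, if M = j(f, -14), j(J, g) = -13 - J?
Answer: 300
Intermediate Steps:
f = -10 (f = -2*(-1 + 6) = -2*5 = -10)
M = -3 (M = -13 - 1*(-10) = -13 + 10 = -3)
-100*M = -100*(-3) = 300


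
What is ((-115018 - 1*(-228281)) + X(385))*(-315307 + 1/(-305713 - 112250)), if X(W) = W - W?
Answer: -14926552431031846/417963 ≈ -3.5713e+10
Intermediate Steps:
X(W) = 0
((-115018 - 1*(-228281)) + X(385))*(-315307 + 1/(-305713 - 112250)) = ((-115018 - 1*(-228281)) + 0)*(-315307 + 1/(-305713 - 112250)) = ((-115018 + 228281) + 0)*(-315307 + 1/(-417963)) = (113263 + 0)*(-315307 - 1/417963) = 113263*(-131786659642/417963) = -14926552431031846/417963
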